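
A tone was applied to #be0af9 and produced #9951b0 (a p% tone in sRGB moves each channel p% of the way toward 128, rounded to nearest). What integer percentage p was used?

#be0af9 is rgb(190, 10, 249); #9951b0 is rgb(153, 81, 176).
On the B channel (widest range): 176 ≈ 249 + (p/100)(128 − 249), so p ≈ 100×(176 − 249)/(128 − 249) = -7300/-121 = 60.33.
p = 60 reproduces all three channels after rounding.

60%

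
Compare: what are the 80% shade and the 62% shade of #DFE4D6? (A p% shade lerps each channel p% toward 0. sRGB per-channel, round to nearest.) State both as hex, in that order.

#2D2E2B, #555751

#DFE4D6 is rgb(223, 228, 214).
80% shade:
  R: 223 + 0.8×(0−223) = 223 − 178.4 = 44.6 → 45
  G: 228 + 0.8×(0−228) = 228 − 182.4 = 45.6 → 46
  B: 214 + 0.8×(0−214) = 214 − 171.2 = 42.8 → 43
  → #2D2E2B
62% shade:
  R: 223 − 138.26 = 84.74 → 85
  G: 228 − 141.36 = 86.64 → 87
  B: 214 + 0.62×(0−214) = 214 − 132.68 = 81.32 → 81
  → #555751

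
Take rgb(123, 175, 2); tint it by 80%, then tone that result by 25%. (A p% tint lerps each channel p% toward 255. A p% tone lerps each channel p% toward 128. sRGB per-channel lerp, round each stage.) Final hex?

#ccd3b9

Lerp each channel 80% toward 255:
  R: 123 + 0.8×(255−123) = 123 + 105.6 = 228.6 → 229
  G: 175 + 0.8×(255−175) = 175 + 64 = 239 → 239
  B: 2 + 0.8×(255−2) = 2 + 202.4 = 204.4 → 204
After the tint: rgb(229, 239, 204) = #e5efcc.
Lerp each channel 25% toward 128:
  R: 229 + 0.25×(128−229) = 229 − 25.25 = 203.75 → 204
  G: 239 + 0.25×(128−239) = 239 − 27.75 = 211.25 → 211
  B: 204 + 0.25×(128−204) = 204 − 19 = 185 → 185
rgb(204, 211, 185) = #ccd3b9.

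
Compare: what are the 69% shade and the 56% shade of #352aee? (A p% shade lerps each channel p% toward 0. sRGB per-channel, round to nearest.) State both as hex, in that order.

#100d4a, #171269

#352aee is rgb(53, 42, 238).
69% shade:
  R: 53 − 36.57 = 16.43 → 16
  G: 42 − 28.98 = 13.02 → 13
  B: 238 + 0.69×(0−238) = 238 − 164.22 = 73.78 → 74
  → #100d4a
56% shade:
  R: 53 + 0.56×(0−53) = 53 − 29.68 = 23.32 → 23
  G: 42 − 23.52 = 18.48 → 18
  B: 238 − 133.28 = 104.72 → 105
  → #171269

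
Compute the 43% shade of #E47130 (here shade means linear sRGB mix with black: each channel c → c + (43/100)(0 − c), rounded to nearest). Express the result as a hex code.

#E47130 is rgb(228, 113, 48).
Per channel, c → c + 0.43(0 − c):
  R: 228 − 98.04 = 129.96 → 130
  G: 113 − 48.59 = 64.41 → 64
  B: 48 + 0.43×(0−48) = 48 − 20.64 = 27.36 → 27
rgb(130, 64, 27) = #82401B.

#82401B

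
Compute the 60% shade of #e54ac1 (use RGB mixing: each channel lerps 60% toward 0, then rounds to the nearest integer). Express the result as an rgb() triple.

rgb(92, 30, 77)

#e54ac1 is rgb(229, 74, 193).
Lerp each channel 60% toward 0:
  R: 229 + 0.6×(0−229) = 229 − 137.4 = 91.6 → 92
  G: 74 − 44.4 = 29.6 → 30
  B: 193 − 115.8 = 77.2 → 77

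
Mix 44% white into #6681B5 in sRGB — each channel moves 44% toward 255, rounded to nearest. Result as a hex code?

#6681B5 is rgb(102, 129, 181).
Lerp each channel 44% toward 255:
  R: 102 + 67.32 = 169.32 → 169
  G: 129 + 55.44 = 184.44 → 184
  B: 181 + 32.56 = 213.56 → 214
rgb(169, 184, 214) = #A9B8D6.

#A9B8D6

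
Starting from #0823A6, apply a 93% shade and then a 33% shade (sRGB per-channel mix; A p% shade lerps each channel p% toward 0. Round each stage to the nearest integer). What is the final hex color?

#0823A6 is rgb(8, 35, 166).
Per channel, c → c + 0.93(0 − c):
  R: 8 − 7.44 = 0.56 → 1
  G: 35 − 32.55 = 2.45 → 2
  B: 166 + 0.93×(0−166) = 166 − 154.38 = 11.62 → 12
After the shade: rgb(1, 2, 12) = #01020C.
Lerp each channel 33% toward 0:
  R: 1 + 0.33×(0−1) = 1 − 0.33 = 0.67 → 1
  G: 2 + 0.33×(0−2) = 2 − 0.66 = 1.34 → 1
  B: 12 + 0.33×(0−12) = 12 − 3.96 = 8.04 → 8
rgb(1, 1, 8) = #010108.

#010108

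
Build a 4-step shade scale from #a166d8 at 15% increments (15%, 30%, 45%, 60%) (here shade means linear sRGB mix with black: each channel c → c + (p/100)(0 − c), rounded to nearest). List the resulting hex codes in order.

#a166d8 is rgb(161, 102, 216).
15%: (161 − 24.15 = 136.85→137, 102 − 15.3 = 86.7→87, 216 − 32.4 = 183.6→184) → #8957b8
30%: (161 − 48.3 = 112.7→113, 102 − 30.6 = 71.4→71, 216 − 64.8 = 151.2→151) → #714797
45%: (161 − 72.45 = 88.55→89, 102 − 45.9 = 56.1→56, 216 − 97.2 = 118.8→119) → #593877
60%: (161 − 96.6 = 64.4→64, 102 − 61.2 = 40.8→41, 216 − 129.6 = 86.4→86) → #402956

#8957b8, #714797, #593877, #402956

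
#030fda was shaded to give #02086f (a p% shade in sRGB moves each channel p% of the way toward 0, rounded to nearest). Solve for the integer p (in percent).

#030fda is rgb(3, 15, 218); #02086f is rgb(2, 8, 111).
On the B channel (widest range): 111 ≈ 218 + (p/100)(0 − 218), so p ≈ 100×(111 − 218)/(0 − 218) = -10700/-218 = 49.08.
p = 49 reproduces all three channels after rounding.

49%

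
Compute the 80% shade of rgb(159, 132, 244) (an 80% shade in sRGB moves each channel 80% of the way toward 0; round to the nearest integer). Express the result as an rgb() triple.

rgb(32, 26, 49)

Lerp each channel 80% toward 0:
  R: 159 − 127.2 = 31.8 → 32
  G: 132 + 0.8×(0−132) = 132 − 105.6 = 26.4 → 26
  B: 244 + 0.8×(0−244) = 244 − 195.2 = 48.8 → 49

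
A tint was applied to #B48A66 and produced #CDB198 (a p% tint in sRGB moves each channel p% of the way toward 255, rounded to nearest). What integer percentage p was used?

33%

#B48A66 is rgb(180, 138, 102); #CDB198 is rgb(205, 177, 152).
On the B channel (widest range): 152 ≈ 102 + (p/100)(255 − 102), so p ≈ 100×(152 − 102)/(255 − 102) = 5000/153 = 32.68.
p = 33 reproduces all three channels after rounding.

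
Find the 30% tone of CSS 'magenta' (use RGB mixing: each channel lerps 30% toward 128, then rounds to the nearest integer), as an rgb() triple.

rgb(217, 38, 217)

CSS magenta is rgb(255, 0, 255).
A 30% tone moves each channel 30% toward 128:
  R: 255 + 0.3×(128−255) = 255 − 38.1 = 216.9 → 217
  G: 0 + 0.3×(128−0) = 0 + 38.4 = 38.4 → 38
  B: 255 + 0.3×(128−255) = 255 − 38.1 = 216.9 → 217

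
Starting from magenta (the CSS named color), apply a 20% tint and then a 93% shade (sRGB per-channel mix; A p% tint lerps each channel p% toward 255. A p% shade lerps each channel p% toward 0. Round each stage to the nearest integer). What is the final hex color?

#120412

CSS magenta is rgb(255, 0, 255).
Lerp each channel 20% toward 255:
  R: 255 + 0 = 255 → 255
  G: 0 + 0.2×(255−0) = 0 + 51 = 51 → 51
  B: 255 + 0.2×(255−255) = 255 + 0 = 255 → 255
After the tint: rgb(255, 51, 255) = #FF33FF.
Per channel, c → c + 0.93(0 − c):
  R: 255 + 0.93×(0−255) = 255 − 237.15 = 17.85 → 18
  G: 51 − 47.43 = 3.57 → 4
  B: 255 + 0.93×(0−255) = 255 − 237.15 = 17.85 → 18
rgb(18, 4, 18) = #120412.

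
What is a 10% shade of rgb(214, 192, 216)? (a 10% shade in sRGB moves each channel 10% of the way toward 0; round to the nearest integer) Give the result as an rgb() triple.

rgb(193, 173, 194)

Lerp each channel 10% toward 0:
  R: 214 − 21.4 = 192.6 → 193
  G: 192 + 0.1×(0−192) = 192 − 19.2 = 172.8 → 173
  B: 216 + 0.1×(0−216) = 216 − 21.6 = 194.4 → 194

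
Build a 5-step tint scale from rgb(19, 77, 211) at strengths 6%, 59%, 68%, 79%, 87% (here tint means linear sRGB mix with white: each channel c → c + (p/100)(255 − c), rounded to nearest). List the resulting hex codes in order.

#2158d6, #9eb6ed, #b3c6f1, #cddaf6, #e0e8f9

6%: (19 + 14.16 = 33.16→33, 77 + 10.68 = 87.68→88, 211 + 2.64 = 213.64→214) → #2158d6
59%: (19 + 139.24 = 158.24→158, 77 + 105.02 = 182.02→182, 211 + 25.96 = 236.96→237) → #9eb6ed
68%: (19 + 160.48 = 179.48→179, 77 + 121.04 = 198.04→198, 211 + 29.92 = 240.92→241) → #b3c6f1
79%: (19 + 186.44 = 205.44→205, 77 + 140.62 = 217.62→218, 211 + 34.76 = 245.76→246) → #cddaf6
87%: (19 + 205.32 = 224.32→224, 77 + 154.86 = 231.86→232, 211 + 38.28 = 249.28→249) → #e0e8f9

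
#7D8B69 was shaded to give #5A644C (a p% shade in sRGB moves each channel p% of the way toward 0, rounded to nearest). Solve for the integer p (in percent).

28%

#7D8B69 is rgb(125, 139, 105); #5A644C is rgb(90, 100, 76).
On the G channel (widest range): 100 ≈ 139 + (p/100)(0 − 139), so p ≈ 100×(100 − 139)/(0 − 139) = -3900/-139 = 28.06.
p = 28 reproduces all three channels after rounding.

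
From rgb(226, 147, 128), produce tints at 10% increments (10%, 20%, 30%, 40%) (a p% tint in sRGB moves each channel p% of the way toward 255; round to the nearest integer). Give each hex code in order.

10%: (226 + 2.9 = 228.9→229, 147 + 10.8 = 157.8→158, 128 + 12.7 = 140.7→141) → #e59e8d
20%: (226 + 5.8 = 231.8→232, 147 + 21.6 = 168.6→169, 128 + 25.4 = 153.4→153) → #e8a999
30%: (226 + 8.7 = 234.7→235, 147 + 32.4 = 179.4→179, 128 + 38.1 = 166.1→166) → #ebb3a6
40%: (226 + 11.6 = 237.6→238, 147 + 43.2 = 190.2→190, 128 + 50.8 = 178.8→179) → #eebeb3

#e59e8d, #e8a999, #ebb3a6, #eebeb3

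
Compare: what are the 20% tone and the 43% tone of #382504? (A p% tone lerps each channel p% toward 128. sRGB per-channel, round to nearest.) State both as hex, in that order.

#46371D, #574C39

#382504 is rgb(56, 37, 4).
20% tone:
  R: 56 + 0.2×(128−56) = 56 + 14.4 = 70.4 → 70
  G: 37 + 0.2×(128−37) = 37 + 18.2 = 55.2 → 55
  B: 4 + 0.2×(128−4) = 4 + 24.8 = 28.8 → 29
  → #46371D
43% tone:
  R: 56 + 30.96 = 86.96 → 87
  G: 37 + 0.43×(128−37) = 37 + 39.13 = 76.13 → 76
  B: 4 + 0.43×(128−4) = 4 + 53.32 = 57.32 → 57
  → #574C39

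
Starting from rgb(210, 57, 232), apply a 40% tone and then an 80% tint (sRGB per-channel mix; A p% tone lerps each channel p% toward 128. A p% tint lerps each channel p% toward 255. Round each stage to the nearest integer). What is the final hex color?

A 40% tone moves each channel 40% toward 128:
  R: 210 − 32.8 = 177.2 → 177
  G: 57 + 28.4 = 85.4 → 85
  B: 232 − 41.6 = 190.4 → 190
After the tone: rgb(177, 85, 190) = #b155be.
An 80% tint moves each channel 80% toward 255:
  R: 177 + 0.8×(255−177) = 177 + 62.4 = 239.4 → 239
  G: 85 + 0.8×(255−85) = 85 + 136 = 221 → 221
  B: 190 + 52 = 242 → 242
rgb(239, 221, 242) = #efddf2.

#efddf2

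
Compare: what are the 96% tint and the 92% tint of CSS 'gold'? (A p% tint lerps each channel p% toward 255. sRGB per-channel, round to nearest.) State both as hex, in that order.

#FFFDF5, #FFFCEB

CSS gold is rgb(255, 215, 0).
96% tint:
  R: 255 + 0.96×(255−255) = 255 + 0 = 255 → 255
  G: 215 + 38.4 = 253.4 → 253
  B: 0 + 244.8 = 244.8 → 245
  → #FFFDF5
92% tint:
  R: 255 + 0.92×(255−255) = 255 + 0 = 255 → 255
  G: 215 + 0.92×(255−215) = 215 + 36.8 = 251.8 → 252
  B: 0 + 234.6 = 234.6 → 235
  → #FFFCEB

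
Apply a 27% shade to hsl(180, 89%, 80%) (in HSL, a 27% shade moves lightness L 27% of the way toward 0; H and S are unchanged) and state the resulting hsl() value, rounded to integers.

hsl(180, 89%, 58%)

L moves 27% from 80 toward 0: 80 − 21.6 = 58.4 → 58.
H and S are unchanged.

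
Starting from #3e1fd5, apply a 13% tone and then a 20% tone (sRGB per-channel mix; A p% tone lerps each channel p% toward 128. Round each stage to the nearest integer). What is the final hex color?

#3e1fd5 is rgb(62, 31, 213).
Lerp each channel 13% toward 128:
  R: 62 + 8.58 = 70.58 → 71
  G: 31 + 12.61 = 43.61 → 44
  B: 213 − 11.05 = 201.95 → 202
After the tone: rgb(71, 44, 202) = #472cca.
Lerp each channel 20% toward 128:
  R: 71 + 11.4 = 82.4 → 82
  G: 44 + 16.8 = 60.8 → 61
  B: 202 − 14.8 = 187.2 → 187
rgb(82, 61, 187) = #523dbb.

#523dbb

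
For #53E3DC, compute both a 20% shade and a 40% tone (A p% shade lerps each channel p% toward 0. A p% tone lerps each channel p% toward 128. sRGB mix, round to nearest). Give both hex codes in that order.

#53E3DC is rgb(83, 227, 220).
20% shade:
  R: 83 + 0.2×(0−83) = 83 − 16.6 = 66.4 → 66
  G: 227 + 0.2×(0−227) = 227 − 45.4 = 181.6 → 182
  B: 220 + 0.2×(0−220) = 220 − 44 = 176 → 176
  → #42B6B0
40% tone:
  R: 83 + 0.4×(128−83) = 83 + 18 = 101 → 101
  G: 227 − 39.6 = 187.4 → 187
  B: 220 − 36.8 = 183.2 → 183
  → #65BBB7

#42B6B0, #65BBB7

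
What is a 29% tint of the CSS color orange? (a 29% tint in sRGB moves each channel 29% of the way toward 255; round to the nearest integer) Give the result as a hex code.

#FFBF4A

CSS orange is rgb(255, 165, 0).
A 29% tint moves each channel 29% toward 255:
  R: 255 + 0.29×(255−255) = 255 + 0 = 255 → 255
  G: 165 + 0.29×(255−165) = 165 + 26.1 = 191.1 → 191
  B: 0 + 73.95 = 73.95 → 74
rgb(255, 191, 74) = #FFBF4A.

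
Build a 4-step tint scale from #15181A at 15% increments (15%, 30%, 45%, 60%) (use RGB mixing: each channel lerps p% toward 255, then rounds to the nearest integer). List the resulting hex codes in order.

#383B3C, #5B5D5F, #7E8081, #A1A3A3

#15181A is rgb(21, 24, 26).
15%: (21 + 35.1 = 56.1→56, 24 + 34.65 = 58.65→59, 26 + 34.35 = 60.35→60) → #383B3C
30%: (21 + 70.2 = 91.2→91, 24 + 69.3 = 93.3→93, 26 + 68.7 = 94.7→95) → #5B5D5F
45%: (21 + 105.3 = 126.3→126, 24 + 103.95 = 127.95→128, 26 + 103.05 = 129.05→129) → #7E8081
60%: (21 + 140.4 = 161.4→161, 24 + 138.6 = 162.6→163, 26 + 137.4 = 163.4→163) → #A1A3A3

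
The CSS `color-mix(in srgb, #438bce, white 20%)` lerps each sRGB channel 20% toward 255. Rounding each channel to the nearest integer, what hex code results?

#438bce is rgb(67, 139, 206).
A 20% tint moves each channel 20% toward 255:
  R: 67 + 0.2×(255−67) = 67 + 37.6 = 104.6 → 105
  G: 139 + 23.2 = 162.2 → 162
  B: 206 + 0.2×(255−206) = 206 + 9.8 = 215.8 → 216
rgb(105, 162, 216) = #69a2d8.

#69a2d8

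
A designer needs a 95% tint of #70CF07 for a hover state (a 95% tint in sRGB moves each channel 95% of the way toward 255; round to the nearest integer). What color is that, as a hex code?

#70CF07 is rgb(112, 207, 7).
Lerp each channel 95% toward 255:
  R: 112 + 135.85 = 247.85 → 248
  G: 207 + 0.95×(255−207) = 207 + 45.6 = 252.6 → 253
  B: 7 + 0.95×(255−7) = 7 + 235.6 = 242.6 → 243
rgb(248, 253, 243) = #F8FDF3.

#F8FDF3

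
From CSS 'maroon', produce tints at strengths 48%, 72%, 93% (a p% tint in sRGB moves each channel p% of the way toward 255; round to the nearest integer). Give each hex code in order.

CSS maroon is rgb(128, 0, 0).
48%: (128 + 60.96 = 188.96→189, 0 + 122.4 = 122.4→122, 0 + 122.4 = 122.4→122) → #bd7a7a
72%: (128 + 91.44 = 219.44→219, 0 + 183.6 = 183.6→184, 0 + 183.6 = 183.6→184) → #dbb8b8
93%: (128 + 118.11 = 246.11→246, 0 + 237.15 = 237.15→237, 0 + 237.15 = 237.15→237) → #f6eded

#bd7a7a, #dbb8b8, #f6eded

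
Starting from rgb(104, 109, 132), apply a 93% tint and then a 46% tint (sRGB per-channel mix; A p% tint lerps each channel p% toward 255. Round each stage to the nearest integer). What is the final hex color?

A 93% tint moves each channel 93% toward 255:
  R: 104 + 0.93×(255−104) = 104 + 140.43 = 244.43 → 244
  G: 109 + 0.93×(255−109) = 109 + 135.78 = 244.78 → 245
  B: 132 + 0.93×(255−132) = 132 + 114.39 = 246.39 → 246
After the tint: rgb(244, 245, 246) = #F4F5F6.
Lerp each channel 46% toward 255:
  R: 244 + 5.06 = 249.06 → 249
  G: 245 + 0.46×(255−245) = 245 + 4.6 = 249.6 → 250
  B: 246 + 0.46×(255−246) = 246 + 4.14 = 250.14 → 250
rgb(249, 250, 250) = #F9FAFA.

#F9FAFA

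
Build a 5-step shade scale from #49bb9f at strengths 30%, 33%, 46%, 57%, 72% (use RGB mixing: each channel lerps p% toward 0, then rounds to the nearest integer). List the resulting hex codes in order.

#49bb9f is rgb(73, 187, 159).
30%: (73 − 21.9 = 51.1→51, 187 − 56.1 = 130.9→131, 159 − 47.7 = 111.3→111) → #33836f
33%: (73 − 24.09 = 48.91→49, 187 − 61.71 = 125.29→125, 159 − 52.47 = 106.53→107) → #317d6b
46%: (73 − 33.58 = 39.42→39, 187 − 86.02 = 100.98→101, 159 − 73.14 = 85.86→86) → #276556
57%: (73 − 41.61 = 31.39→31, 187 − 106.59 = 80.41→80, 159 − 90.63 = 68.37→68) → #1f5044
72%: (73 − 52.56 = 20.44→20, 187 − 134.64 = 52.36→52, 159 − 114.48 = 44.52→45) → #14342d

#33836f, #317d6b, #276556, #1f5044, #14342d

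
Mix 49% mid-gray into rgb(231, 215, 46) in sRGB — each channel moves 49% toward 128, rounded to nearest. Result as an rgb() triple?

rgb(181, 172, 86)

Lerp each channel 49% toward 128:
  R: 231 + 0.49×(128−231) = 231 − 50.47 = 180.53 → 181
  G: 215 − 42.63 = 172.37 → 172
  B: 46 + 40.18 = 86.18 → 86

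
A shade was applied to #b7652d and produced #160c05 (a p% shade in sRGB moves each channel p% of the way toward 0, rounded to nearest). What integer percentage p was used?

88%

#b7652d is rgb(183, 101, 45); #160c05 is rgb(22, 12, 5).
On the R channel (widest range): 22 ≈ 183 + (p/100)(0 − 183), so p ≈ 100×(22 − 183)/(0 − 183) = -16100/-183 = 87.98.
p = 88 reproduces all three channels after rounding.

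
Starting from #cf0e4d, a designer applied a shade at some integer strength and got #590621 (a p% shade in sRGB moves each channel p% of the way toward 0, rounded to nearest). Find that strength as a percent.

57%

#cf0e4d is rgb(207, 14, 77); #590621 is rgb(89, 6, 33).
On the R channel (widest range): 89 ≈ 207 + (p/100)(0 − 207), so p ≈ 100×(89 − 207)/(0 − 207) = -11800/-207 = 57.00.
p = 57 reproduces all three channels after rounding.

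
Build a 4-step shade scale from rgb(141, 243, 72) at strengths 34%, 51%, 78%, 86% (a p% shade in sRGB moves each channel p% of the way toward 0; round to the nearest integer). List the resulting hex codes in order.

#5DA030, #457723, #1F3510, #14220A

34%: (141 − 47.94 = 93.06→93, 243 − 82.62 = 160.38→160, 72 − 24.48 = 47.52→48) → #5DA030
51%: (141 − 71.91 = 69.09→69, 243 − 123.93 = 119.07→119, 72 − 36.72 = 35.28→35) → #457723
78%: (141 − 109.98 = 31.02→31, 243 − 189.54 = 53.46→53, 72 − 56.16 = 15.84→16) → #1F3510
86%: (141 − 121.26 = 19.74→20, 243 − 208.98 = 34.02→34, 72 − 61.92 = 10.08→10) → #14220A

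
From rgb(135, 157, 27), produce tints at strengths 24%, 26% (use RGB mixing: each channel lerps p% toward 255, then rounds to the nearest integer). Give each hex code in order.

#a4b552, #a6b656

24%: (135 + 28.8 = 163.8→164, 157 + 23.52 = 180.52→181, 27 + 54.72 = 81.72→82) → #a4b552
26%: (135 + 31.2 = 166.2→166, 157 + 25.48 = 182.48→182, 27 + 59.28 = 86.28→86) → #a6b656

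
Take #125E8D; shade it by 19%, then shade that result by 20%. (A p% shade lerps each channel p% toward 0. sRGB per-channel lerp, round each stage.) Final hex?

#0C3D5B

#125E8D is rgb(18, 94, 141).
A 19% shade moves each channel 19% toward 0:
  R: 18 − 3.42 = 14.58 → 15
  G: 94 − 17.86 = 76.14 → 76
  B: 141 + 0.19×(0−141) = 141 − 26.79 = 114.21 → 114
After the shade: rgb(15, 76, 114) = #0F4C72.
Lerp each channel 20% toward 0:
  R: 15 − 3 = 12 → 12
  G: 76 − 15.2 = 60.8 → 61
  B: 114 − 22.8 = 91.2 → 91
rgb(12, 61, 91) = #0C3D5B.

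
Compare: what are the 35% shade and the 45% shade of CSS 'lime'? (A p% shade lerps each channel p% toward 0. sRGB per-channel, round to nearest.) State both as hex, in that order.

#00A600, #008C00

CSS lime is rgb(0, 255, 0).
35% shade:
  R: 0 + 0.35×(0−0) = 0 + 0 = 0 → 0
  G: 255 − 89.25 = 165.75 → 166
  B: 0 + 0 = 0 → 0
  → #00A600
45% shade:
  R: 0 + 0.45×(0−0) = 0 + 0 = 0 → 0
  G: 255 − 114.75 = 140.25 → 140
  B: 0 + 0.45×(0−0) = 0 + 0 = 0 → 0
  → #008C00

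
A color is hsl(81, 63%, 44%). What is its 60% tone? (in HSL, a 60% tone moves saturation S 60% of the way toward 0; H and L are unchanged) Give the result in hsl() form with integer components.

S moves 60% from 63 toward 0: 63 − 37.8 = 25.2 → 25.
H and L are unchanged.

hsl(81, 25%, 44%)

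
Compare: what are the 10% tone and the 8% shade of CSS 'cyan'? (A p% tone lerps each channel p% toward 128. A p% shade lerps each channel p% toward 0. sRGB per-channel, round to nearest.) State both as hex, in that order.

CSS cyan is rgb(0, 255, 255).
10% tone:
  R: 0 + 0.1×(128−0) = 0 + 12.8 = 12.8 → 13
  G: 255 + 0.1×(128−255) = 255 − 12.7 = 242.3 → 242
  B: 255 − 12.7 = 242.3 → 242
  → #0df2f2
8% shade:
  R: 0 + 0.08×(0−0) = 0 + 0 = 0 → 0
  G: 255 + 0.08×(0−255) = 255 − 20.4 = 234.6 → 235
  B: 255 − 20.4 = 234.6 → 235
  → #00ebeb

#0df2f2, #00ebeb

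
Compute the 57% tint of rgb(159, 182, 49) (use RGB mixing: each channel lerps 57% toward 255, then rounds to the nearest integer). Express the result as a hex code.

Per channel, c → c + 0.57(255 − c):
  R: 159 + 54.72 = 213.72 → 214
  G: 182 + 0.57×(255−182) = 182 + 41.61 = 223.61 → 224
  B: 49 + 0.57×(255−49) = 49 + 117.42 = 166.42 → 166
rgb(214, 224, 166) = #d6e0a6.

#d6e0a6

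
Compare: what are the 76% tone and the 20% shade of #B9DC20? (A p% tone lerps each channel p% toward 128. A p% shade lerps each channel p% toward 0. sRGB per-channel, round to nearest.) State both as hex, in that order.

#8E9669, #94B01A

#B9DC20 is rgb(185, 220, 32).
76% tone:
  R: 185 − 43.32 = 141.68 → 142
  G: 220 + 0.76×(128−220) = 220 − 69.92 = 150.08 → 150
  B: 32 + 0.76×(128−32) = 32 + 72.96 = 104.96 → 105
  → #8E9669
20% shade:
  R: 185 + 0.2×(0−185) = 185 − 37 = 148 → 148
  G: 220 + 0.2×(0−220) = 220 − 44 = 176 → 176
  B: 32 + 0.2×(0−32) = 32 − 6.4 = 25.6 → 26
  → #94B01A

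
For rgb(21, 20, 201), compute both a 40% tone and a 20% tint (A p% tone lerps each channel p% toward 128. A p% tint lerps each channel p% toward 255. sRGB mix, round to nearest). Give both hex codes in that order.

#403fac, #4443d4

40% tone:
  R: 21 + 0.4×(128−21) = 21 + 42.8 = 63.8 → 64
  G: 20 + 0.4×(128−20) = 20 + 43.2 = 63.2 → 63
  B: 201 + 0.4×(128−201) = 201 − 29.2 = 171.8 → 172
  → #403fac
20% tint:
  R: 21 + 0.2×(255−21) = 21 + 46.8 = 67.8 → 68
  G: 20 + 47 = 67 → 67
  B: 201 + 0.2×(255−201) = 201 + 10.8 = 211.8 → 212
  → #4443d4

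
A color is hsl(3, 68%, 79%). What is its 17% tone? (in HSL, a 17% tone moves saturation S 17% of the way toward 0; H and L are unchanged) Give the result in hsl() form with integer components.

S moves 17% from 68 toward 0: 68 − 11.56 = 56.44 → 56.
H and L are unchanged.

hsl(3, 56%, 79%)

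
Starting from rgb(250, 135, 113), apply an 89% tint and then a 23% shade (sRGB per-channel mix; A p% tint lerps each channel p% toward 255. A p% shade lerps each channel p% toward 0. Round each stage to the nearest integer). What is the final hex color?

Per channel, c → c + 0.89(255 − c):
  R: 250 + 0.89×(255−250) = 250 + 4.45 = 254.45 → 254
  G: 135 + 0.89×(255−135) = 135 + 106.8 = 241.8 → 242
  B: 113 + 0.89×(255−113) = 113 + 126.38 = 239.38 → 239
After the tint: rgb(254, 242, 239) = #FEF2EF.
Per channel, c → c + 0.23(0 − c):
  R: 254 + 0.23×(0−254) = 254 − 58.42 = 195.58 → 196
  G: 242 − 55.66 = 186.34 → 186
  B: 239 − 54.97 = 184.03 → 184
rgb(196, 186, 184) = #C4BAB8.

#C4BAB8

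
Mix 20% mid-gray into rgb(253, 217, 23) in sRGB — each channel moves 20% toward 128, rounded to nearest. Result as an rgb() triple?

Per channel, c → c + 0.2(128 − c):
  R: 253 + 0.2×(128−253) = 253 − 25 = 228 → 228
  G: 217 − 17.8 = 199.2 → 199
  B: 23 + 0.2×(128−23) = 23 + 21 = 44 → 44

rgb(228, 199, 44)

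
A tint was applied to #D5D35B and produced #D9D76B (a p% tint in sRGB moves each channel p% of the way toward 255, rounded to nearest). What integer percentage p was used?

#D5D35B is rgb(213, 211, 91); #D9D76B is rgb(217, 215, 107).
On the B channel (widest range): 107 ≈ 91 + (p/100)(255 − 91), so p ≈ 100×(107 − 91)/(255 − 91) = 1600/164 = 9.76.
p = 10 reproduces all three channels after rounding.

10%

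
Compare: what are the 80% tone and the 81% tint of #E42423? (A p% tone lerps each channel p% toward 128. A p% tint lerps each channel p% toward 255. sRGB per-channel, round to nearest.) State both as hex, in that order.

#E42423 is rgb(228, 36, 35).
80% tone:
  R: 228 + 0.8×(128−228) = 228 − 80 = 148 → 148
  G: 36 + 73.6 = 109.6 → 110
  B: 35 + 0.8×(128−35) = 35 + 74.4 = 109.4 → 109
  → #946E6D
81% tint:
  R: 228 + 0.81×(255−228) = 228 + 21.87 = 249.87 → 250
  G: 36 + 0.81×(255−36) = 36 + 177.39 = 213.39 → 213
  B: 35 + 0.81×(255−35) = 35 + 178.2 = 213.2 → 213
  → #FAD5D5

#946E6D, #FAD5D5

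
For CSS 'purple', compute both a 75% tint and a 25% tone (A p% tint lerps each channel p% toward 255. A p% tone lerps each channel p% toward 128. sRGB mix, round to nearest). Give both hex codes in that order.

CSS purple is rgb(128, 0, 128).
75% tint:
  R: 128 + 95.25 = 223.25 → 223
  G: 0 + 0.75×(255−0) = 0 + 191.25 = 191.25 → 191
  B: 128 + 0.75×(255−128) = 128 + 95.25 = 223.25 → 223
  → #DFBFDF
25% tone:
  R: 128 + 0.25×(128−128) = 128 + 0 = 128 → 128
  G: 0 + 32 = 32 → 32
  B: 128 + 0 = 128 → 128
  → #802080

#DFBFDF, #802080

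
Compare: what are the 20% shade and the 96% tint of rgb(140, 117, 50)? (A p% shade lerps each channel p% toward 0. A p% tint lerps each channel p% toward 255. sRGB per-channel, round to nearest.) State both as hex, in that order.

#705e28, #faf9f7

20% shade:
  R: 140 + 0.2×(0−140) = 140 − 28 = 112 → 112
  G: 117 + 0.2×(0−117) = 117 − 23.4 = 93.6 → 94
  B: 50 + 0.2×(0−50) = 50 − 10 = 40 → 40
  → #705e28
96% tint:
  R: 140 + 0.96×(255−140) = 140 + 110.4 = 250.4 → 250
  G: 117 + 0.96×(255−117) = 117 + 132.48 = 249.48 → 249
  B: 50 + 0.96×(255−50) = 50 + 196.8 = 246.8 → 247
  → #faf9f7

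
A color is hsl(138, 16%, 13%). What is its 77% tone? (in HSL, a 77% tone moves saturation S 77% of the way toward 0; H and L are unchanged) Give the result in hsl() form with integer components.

hsl(138, 4%, 13%)

S moves 77% from 16 toward 0: 16 − 12.32 = 3.68 → 4.
H and L are unchanged.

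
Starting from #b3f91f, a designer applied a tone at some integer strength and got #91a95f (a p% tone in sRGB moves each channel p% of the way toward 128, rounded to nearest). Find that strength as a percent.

66%

#b3f91f is rgb(179, 249, 31); #91a95f is rgb(145, 169, 95).
On the G channel (widest range): 169 ≈ 249 + (p/100)(128 − 249), so p ≈ 100×(169 − 249)/(128 − 249) = -8000/-121 = 66.12.
p = 66 reproduces all three channels after rounding.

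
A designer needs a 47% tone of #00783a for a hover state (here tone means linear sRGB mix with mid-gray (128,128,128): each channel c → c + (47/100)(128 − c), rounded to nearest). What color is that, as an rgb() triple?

#00783a is rgb(0, 120, 58).
Lerp each channel 47% toward 128:
  R: 0 + 0.47×(128−0) = 0 + 60.16 = 60.16 → 60
  G: 120 + 3.76 = 123.76 → 124
  B: 58 + 0.47×(128−58) = 58 + 32.9 = 90.9 → 91

rgb(60, 124, 91)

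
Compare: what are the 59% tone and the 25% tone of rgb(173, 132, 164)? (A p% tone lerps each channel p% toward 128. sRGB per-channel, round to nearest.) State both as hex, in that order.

59% tone:
  R: 173 − 26.55 = 146.45 → 146
  G: 132 − 2.36 = 129.64 → 130
  B: 164 + 0.59×(128−164) = 164 − 21.24 = 142.76 → 143
  → #92828F
25% tone:
  R: 173 − 11.25 = 161.75 → 162
  G: 132 + 0.25×(128−132) = 132 − 1 = 131 → 131
  B: 164 + 0.25×(128−164) = 164 − 9 = 155 → 155
  → #A2839B

#92828F, #A2839B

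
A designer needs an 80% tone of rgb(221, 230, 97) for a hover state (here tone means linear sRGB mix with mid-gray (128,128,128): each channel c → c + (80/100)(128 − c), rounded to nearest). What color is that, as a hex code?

Lerp each channel 80% toward 128:
  R: 221 + 0.8×(128−221) = 221 − 74.4 = 146.6 → 147
  G: 230 − 81.6 = 148.4 → 148
  B: 97 + 24.8 = 121.8 → 122
rgb(147, 148, 122) = #93947A.

#93947A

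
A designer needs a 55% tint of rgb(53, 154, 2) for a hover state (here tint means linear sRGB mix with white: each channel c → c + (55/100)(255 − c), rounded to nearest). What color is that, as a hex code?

Lerp each channel 55% toward 255:
  R: 53 + 111.1 = 164.1 → 164
  G: 154 + 0.55×(255−154) = 154 + 55.55 = 209.55 → 210
  B: 2 + 139.15 = 141.15 → 141
rgb(164, 210, 141) = #a4d28d.

#a4d28d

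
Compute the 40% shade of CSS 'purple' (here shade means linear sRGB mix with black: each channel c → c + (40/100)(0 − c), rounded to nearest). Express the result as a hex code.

CSS purple is rgb(128, 0, 128).
Per channel, c → c + 0.4(0 − c):
  R: 128 − 51.2 = 76.8 → 77
  G: 0 + 0.4×(0−0) = 0 + 0 = 0 → 0
  B: 128 + 0.4×(0−128) = 128 − 51.2 = 76.8 → 77
rgb(77, 0, 77) = #4d004d.

#4d004d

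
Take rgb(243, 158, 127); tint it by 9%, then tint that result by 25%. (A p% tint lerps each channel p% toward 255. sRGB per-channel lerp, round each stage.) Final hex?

#F7BDA8

A 9% tint moves each channel 9% toward 255:
  R: 243 + 0.09×(255−243) = 243 + 1.08 = 244.08 → 244
  G: 158 + 0.09×(255−158) = 158 + 8.73 = 166.73 → 167
  B: 127 + 11.52 = 138.52 → 139
After the tint: rgb(244, 167, 139) = #F4A78B.
A 25% tint moves each channel 25% toward 255:
  R: 244 + 2.75 = 246.75 → 247
  G: 167 + 22 = 189 → 189
  B: 139 + 29 = 168 → 168
rgb(247, 189, 168) = #F7BDA8.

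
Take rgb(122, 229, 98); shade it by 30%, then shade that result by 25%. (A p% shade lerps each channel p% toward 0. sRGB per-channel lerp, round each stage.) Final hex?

Lerp each channel 30% toward 0:
  R: 122 + 0.3×(0−122) = 122 − 36.6 = 85.4 → 85
  G: 229 + 0.3×(0−229) = 229 − 68.7 = 160.3 → 160
  B: 98 − 29.4 = 68.6 → 69
After the shade: rgb(85, 160, 69) = #55A045.
Lerp each channel 25% toward 0:
  R: 85 + 0.25×(0−85) = 85 − 21.25 = 63.75 → 64
  G: 160 − 40 = 120 → 120
  B: 69 − 17.25 = 51.75 → 52
rgb(64, 120, 52) = #407834.

#407834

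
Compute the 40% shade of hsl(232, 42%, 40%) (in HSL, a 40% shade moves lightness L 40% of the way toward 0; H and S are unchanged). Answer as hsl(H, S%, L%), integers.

L moves 40% from 40 toward 0: 40 − 16 = 24 → 24.
H and S are unchanged.

hsl(232, 42%, 24%)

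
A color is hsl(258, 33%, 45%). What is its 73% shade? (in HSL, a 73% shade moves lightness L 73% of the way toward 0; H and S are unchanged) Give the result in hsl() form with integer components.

hsl(258, 33%, 12%)

L moves 73% from 45 toward 0: 45 − 32.85 = 12.15 → 12.
H and S are unchanged.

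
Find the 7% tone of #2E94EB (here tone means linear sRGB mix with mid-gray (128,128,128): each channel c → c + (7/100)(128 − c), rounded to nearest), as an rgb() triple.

rgb(52, 147, 228)

#2E94EB is rgb(46, 148, 235).
A 7% tone moves each channel 7% toward 128:
  R: 46 + 0.07×(128−46) = 46 + 5.74 = 51.74 → 52
  G: 148 + 0.07×(128−148) = 148 − 1.4 = 146.6 → 147
  B: 235 − 7.49 = 227.51 → 228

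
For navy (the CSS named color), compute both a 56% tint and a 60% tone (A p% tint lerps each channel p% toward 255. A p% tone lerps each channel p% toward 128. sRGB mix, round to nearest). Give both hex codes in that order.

#8f8fc7, #4d4d80

CSS navy is rgb(0, 0, 128).
56% tint:
  R: 0 + 0.56×(255−0) = 0 + 142.8 = 142.8 → 143
  G: 0 + 0.56×(255−0) = 0 + 142.8 = 142.8 → 143
  B: 128 + 71.12 = 199.12 → 199
  → #8f8fc7
60% tone:
  R: 0 + 76.8 = 76.8 → 77
  G: 0 + 0.6×(128−0) = 0 + 76.8 = 76.8 → 77
  B: 128 + 0.6×(128−128) = 128 + 0 = 128 → 128
  → #4d4d80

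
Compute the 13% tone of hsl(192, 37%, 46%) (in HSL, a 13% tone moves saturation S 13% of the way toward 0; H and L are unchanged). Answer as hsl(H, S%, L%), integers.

S moves 13% from 37 toward 0: 37 − 4.81 = 32.19 → 32.
H and L are unchanged.

hsl(192, 32%, 46%)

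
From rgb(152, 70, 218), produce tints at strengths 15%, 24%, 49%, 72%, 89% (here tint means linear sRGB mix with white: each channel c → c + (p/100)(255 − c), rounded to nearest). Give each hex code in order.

#a762e0, #b172e3, #caa1ec, #e2cbf5, #f4ebfb

15%: (152 + 15.45 = 167.45→167, 70 + 27.75 = 97.75→98, 218 + 5.55 = 223.55→224) → #a762e0
24%: (152 + 24.72 = 176.72→177, 70 + 44.4 = 114.4→114, 218 + 8.88 = 226.88→227) → #b172e3
49%: (152 + 50.47 = 202.47→202, 70 + 90.65 = 160.65→161, 218 + 18.13 = 236.13→236) → #caa1ec
72%: (152 + 74.16 = 226.16→226, 70 + 133.2 = 203.2→203, 218 + 26.64 = 244.64→245) → #e2cbf5
89%: (152 + 91.67 = 243.67→244, 70 + 164.65 = 234.65→235, 218 + 32.93 = 250.93→251) → #f4ebfb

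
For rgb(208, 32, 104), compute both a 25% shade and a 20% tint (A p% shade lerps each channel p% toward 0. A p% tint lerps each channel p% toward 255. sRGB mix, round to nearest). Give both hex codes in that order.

25% shade:
  R: 208 + 0.25×(0−208) = 208 − 52 = 156 → 156
  G: 32 − 8 = 24 → 24
  B: 104 + 0.25×(0−104) = 104 − 26 = 78 → 78
  → #9C184E
20% tint:
  R: 208 + 9.4 = 217.4 → 217
  G: 32 + 0.2×(255−32) = 32 + 44.6 = 76.6 → 77
  B: 104 + 0.2×(255−104) = 104 + 30.2 = 134.2 → 134
  → #D94D86

#9C184E, #D94D86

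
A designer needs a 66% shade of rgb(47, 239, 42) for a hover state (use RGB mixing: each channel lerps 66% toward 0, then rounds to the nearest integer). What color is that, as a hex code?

#10510e

Lerp each channel 66% toward 0:
  R: 47 − 31.02 = 15.98 → 16
  G: 239 + 0.66×(0−239) = 239 − 157.74 = 81.26 → 81
  B: 42 − 27.72 = 14.28 → 14
rgb(16, 81, 14) = #10510e.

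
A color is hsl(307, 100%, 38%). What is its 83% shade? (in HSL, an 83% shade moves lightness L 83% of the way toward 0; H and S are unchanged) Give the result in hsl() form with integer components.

L moves 83% from 38 toward 0: 38 − 31.54 = 6.46 → 6.
H and S are unchanged.

hsl(307, 100%, 6%)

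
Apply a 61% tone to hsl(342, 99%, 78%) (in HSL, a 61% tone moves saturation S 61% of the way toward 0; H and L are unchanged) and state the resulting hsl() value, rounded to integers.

hsl(342, 39%, 78%)

S moves 61% from 99 toward 0: 99 − 60.39 = 38.61 → 39.
H and L are unchanged.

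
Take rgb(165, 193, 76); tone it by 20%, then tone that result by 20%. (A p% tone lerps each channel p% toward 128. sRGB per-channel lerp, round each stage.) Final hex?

#98aa5e

A 20% tone moves each channel 20% toward 128:
  R: 165 + 0.2×(128−165) = 165 − 7.4 = 157.6 → 158
  G: 193 + 0.2×(128−193) = 193 − 13 = 180 → 180
  B: 76 + 0.2×(128−76) = 76 + 10.4 = 86.4 → 86
After the tone: rgb(158, 180, 86) = #9eb456.
Per channel, c → c + 0.2(128 − c):
  R: 158 − 6 = 152 → 152
  G: 180 + 0.2×(128−180) = 180 − 10.4 = 169.6 → 170
  B: 86 + 8.4 = 94.4 → 94
rgb(152, 170, 94) = #98aa5e.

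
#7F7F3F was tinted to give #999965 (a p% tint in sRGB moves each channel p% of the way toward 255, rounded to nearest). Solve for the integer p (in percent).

20%

#7F7F3F is rgb(127, 127, 63); #999965 is rgb(153, 153, 101).
On the B channel (widest range): 101 ≈ 63 + (p/100)(255 − 63), so p ≈ 100×(101 − 63)/(255 − 63) = 3800/192 = 19.79.
p = 20 reproduces all three channels after rounding.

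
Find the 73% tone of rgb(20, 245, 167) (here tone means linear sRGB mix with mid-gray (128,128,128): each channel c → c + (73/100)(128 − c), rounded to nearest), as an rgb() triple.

rgb(99, 160, 139)

Per channel, c → c + 0.73(128 − c):
  R: 20 + 0.73×(128−20) = 20 + 78.84 = 98.84 → 99
  G: 245 + 0.73×(128−245) = 245 − 85.41 = 159.59 → 160
  B: 167 + 0.73×(128−167) = 167 − 28.47 = 138.53 → 139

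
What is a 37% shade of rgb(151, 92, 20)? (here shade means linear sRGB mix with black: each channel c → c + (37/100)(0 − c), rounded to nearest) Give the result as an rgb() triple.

Per channel, c → c + 0.37(0 − c):
  R: 151 + 0.37×(0−151) = 151 − 55.87 = 95.13 → 95
  G: 92 + 0.37×(0−92) = 92 − 34.04 = 57.96 → 58
  B: 20 + 0.37×(0−20) = 20 − 7.4 = 12.6 → 13

rgb(95, 58, 13)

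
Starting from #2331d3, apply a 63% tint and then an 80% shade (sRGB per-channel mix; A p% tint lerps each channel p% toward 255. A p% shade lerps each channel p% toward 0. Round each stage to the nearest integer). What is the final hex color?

#232430

#2331d3 is rgb(35, 49, 211).
Per channel, c → c + 0.63(255 − c):
  R: 35 + 0.63×(255−35) = 35 + 138.6 = 173.6 → 174
  G: 49 + 129.78 = 178.78 → 179
  B: 211 + 0.63×(255−211) = 211 + 27.72 = 238.72 → 239
After the tint: rgb(174, 179, 239) = #aeb3ef.
Per channel, c → c + 0.8(0 − c):
  R: 174 + 0.8×(0−174) = 174 − 139.2 = 34.8 → 35
  G: 179 − 143.2 = 35.8 → 36
  B: 239 + 0.8×(0−239) = 239 − 191.2 = 47.8 → 48
rgb(35, 36, 48) = #232430.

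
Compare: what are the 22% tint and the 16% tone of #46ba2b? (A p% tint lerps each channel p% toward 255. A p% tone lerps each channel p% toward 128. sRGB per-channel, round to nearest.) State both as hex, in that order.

#6fc95a, #4fb139

#46ba2b is rgb(70, 186, 43).
22% tint:
  R: 70 + 0.22×(255−70) = 70 + 40.7 = 110.7 → 111
  G: 186 + 0.22×(255−186) = 186 + 15.18 = 201.18 → 201
  B: 43 + 46.64 = 89.64 → 90
  → #6fc95a
16% tone:
  R: 70 + 0.16×(128−70) = 70 + 9.28 = 79.28 → 79
  G: 186 + 0.16×(128−186) = 186 − 9.28 = 176.72 → 177
  B: 43 + 0.16×(128−43) = 43 + 13.6 = 56.6 → 57
  → #4fb139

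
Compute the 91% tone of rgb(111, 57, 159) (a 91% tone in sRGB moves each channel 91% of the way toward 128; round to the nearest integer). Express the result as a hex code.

#7E7A83

Lerp each channel 91% toward 128:
  R: 111 + 0.91×(128−111) = 111 + 15.47 = 126.47 → 126
  G: 57 + 0.91×(128−57) = 57 + 64.61 = 121.61 → 122
  B: 159 − 28.21 = 130.79 → 131
rgb(126, 122, 131) = #7E7A83.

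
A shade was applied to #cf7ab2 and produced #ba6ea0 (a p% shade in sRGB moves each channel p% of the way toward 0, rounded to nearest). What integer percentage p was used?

10%

#cf7ab2 is rgb(207, 122, 178); #ba6ea0 is rgb(186, 110, 160).
On the R channel (widest range): 186 ≈ 207 + (p/100)(0 − 207), so p ≈ 100×(186 − 207)/(0 − 207) = -2100/-207 = 10.14.
p = 10 reproduces all three channels after rounding.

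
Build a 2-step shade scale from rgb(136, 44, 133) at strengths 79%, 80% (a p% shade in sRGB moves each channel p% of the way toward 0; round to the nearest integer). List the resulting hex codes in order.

#1D091C, #1B091B

79%: (136 − 107.44 = 28.56→29, 44 − 34.76 = 9.24→9, 133 − 105.07 = 27.93→28) → #1D091C
80%: (136 − 108.8 = 27.2→27, 44 − 35.2 = 8.8→9, 133 − 106.4 = 26.6→27) → #1B091B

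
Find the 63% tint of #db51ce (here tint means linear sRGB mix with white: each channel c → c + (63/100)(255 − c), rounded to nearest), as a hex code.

#db51ce is rgb(219, 81, 206).
A 63% tint moves each channel 63% toward 255:
  R: 219 + 22.68 = 241.68 → 242
  G: 81 + 0.63×(255−81) = 81 + 109.62 = 190.62 → 191
  B: 206 + 30.87 = 236.87 → 237
rgb(242, 191, 237) = #f2bfed.

#f2bfed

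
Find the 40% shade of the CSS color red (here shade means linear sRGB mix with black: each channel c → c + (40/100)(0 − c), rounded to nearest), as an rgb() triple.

rgb(153, 0, 0)

CSS red is rgb(255, 0, 0).
A 40% shade moves each channel 40% toward 0:
  R: 255 + 0.4×(0−255) = 255 − 102 = 153 → 153
  G: 0 + 0.4×(0−0) = 0 + 0 = 0 → 0
  B: 0 + 0.4×(0−0) = 0 + 0 = 0 → 0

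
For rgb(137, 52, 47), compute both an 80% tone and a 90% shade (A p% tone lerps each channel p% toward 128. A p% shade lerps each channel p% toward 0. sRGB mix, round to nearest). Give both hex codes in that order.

#827170, #0E0505

80% tone:
  R: 137 + 0.8×(128−137) = 137 − 7.2 = 129.8 → 130
  G: 52 + 0.8×(128−52) = 52 + 60.8 = 112.8 → 113
  B: 47 + 0.8×(128−47) = 47 + 64.8 = 111.8 → 112
  → #827170
90% shade:
  R: 137 + 0.9×(0−137) = 137 − 123.3 = 13.7 → 14
  G: 52 − 46.8 = 5.2 → 5
  B: 47 + 0.9×(0−47) = 47 − 42.3 = 4.7 → 5
  → #0E0505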